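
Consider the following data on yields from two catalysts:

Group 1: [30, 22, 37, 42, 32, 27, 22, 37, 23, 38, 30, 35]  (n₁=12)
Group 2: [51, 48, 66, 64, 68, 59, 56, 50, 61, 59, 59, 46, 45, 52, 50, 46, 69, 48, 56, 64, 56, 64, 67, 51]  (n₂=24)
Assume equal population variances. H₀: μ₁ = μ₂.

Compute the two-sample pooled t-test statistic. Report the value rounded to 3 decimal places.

x̄₁=31.250, s₁=6.757, n₁=12
x̄₂=56.458, s₂=7.690, n₂=24
s_p² = [11·6.757² + 23·7.690²]/34 = 54.7708
SE = √(s_p²·(1/12+1/24)) = 2.6166
t = (31.250−56.458)/2.6166 = -9.6342
df = 34

test statistic = -9.634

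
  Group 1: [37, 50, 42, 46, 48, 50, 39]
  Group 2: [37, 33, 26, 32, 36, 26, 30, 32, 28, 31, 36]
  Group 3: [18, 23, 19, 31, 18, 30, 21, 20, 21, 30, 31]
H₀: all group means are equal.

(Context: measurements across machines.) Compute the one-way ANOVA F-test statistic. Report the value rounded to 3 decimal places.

test statistic = 38.769

Group means [44.57, 31.55, 23.82], grand mean 31.759
SSB = Σnᵢ(x̄ᵢ−x̄)² = 1843.232; SSW = ΣΣ(x−x̄ᵢ)² = 618.078
MSB = 1843.232/2 = 921.6162; MSW = 618.078/26 = 23.7722
F = MSB/MSW = 38.7686
df = (2, 26)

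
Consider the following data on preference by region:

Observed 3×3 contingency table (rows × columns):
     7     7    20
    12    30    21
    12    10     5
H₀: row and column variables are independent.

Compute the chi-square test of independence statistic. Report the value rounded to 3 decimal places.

Row totals [34, 63, 27], col totals [31, 47, 46], n=124
χ² = (7−8.50)²/8.50 + (7−12.89)²/12.89 + (20−12.61)²/12.61 + (12−15.75)²/15.75 + (30−23.88)²/23.88 + (21−23.37)²/23.37 + (12−6.75)²/6.75 + (10−10.23)²/10.23 + (5−10.02)²/10.02 = 16.5837
df = 4

test statistic = 16.584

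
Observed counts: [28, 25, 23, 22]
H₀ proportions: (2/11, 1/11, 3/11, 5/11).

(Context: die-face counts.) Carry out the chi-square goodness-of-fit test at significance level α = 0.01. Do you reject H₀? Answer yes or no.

reject H₀: yes

n = 98; E_i = n·p_i = [17.82, 8.91, 26.73, 44.55]
χ² = (28−17.82)²/17.82 + (25−8.91)²/8.91 + (23−26.73)²/26.73 + (22−44.55)²/44.55 = 46.8109
df = 3
p-value (upper-tail) = 0.00000
At α=0.01: p < α → reject H₀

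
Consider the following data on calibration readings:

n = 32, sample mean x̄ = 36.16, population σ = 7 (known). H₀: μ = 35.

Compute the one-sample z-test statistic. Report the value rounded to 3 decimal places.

test statistic = 0.937

SE = σ/√n = 7/√32 = 1.2374
z = (x̄−μ₀)/SE = (36.16−35)/1.2374 = 0.9374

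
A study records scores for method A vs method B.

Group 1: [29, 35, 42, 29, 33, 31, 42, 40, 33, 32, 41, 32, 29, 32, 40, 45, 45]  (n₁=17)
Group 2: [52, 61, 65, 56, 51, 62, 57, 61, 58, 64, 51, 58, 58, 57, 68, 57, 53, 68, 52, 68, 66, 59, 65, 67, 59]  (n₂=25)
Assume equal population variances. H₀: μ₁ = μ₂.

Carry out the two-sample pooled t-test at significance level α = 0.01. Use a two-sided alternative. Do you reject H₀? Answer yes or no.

reject H₀: yes

x̄₁=35.882, s₁=5.754, n₁=17
x̄₂=59.720, s₂=5.564, n₂=25
s_p² = [16·5.754² + 24·5.564²]/40 = 31.8201
SE = √(s_p²·(1/17+1/25)) = 1.7733
t = (35.882−59.720)/1.7733 = -13.4426
df = 40
p-value (two-sided) = 0.00000
At α=0.01: p < α → reject H₀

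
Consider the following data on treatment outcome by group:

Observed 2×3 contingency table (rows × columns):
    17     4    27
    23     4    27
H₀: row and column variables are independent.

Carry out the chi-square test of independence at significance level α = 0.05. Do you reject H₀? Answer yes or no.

reject H₀: no

Row totals [48, 54], col totals [40, 8, 54], n=102
χ² = (17−18.82)²/18.82 + (4−3.76)²/3.76 + (27−25.41)²/25.41 + (23−21.18)²/21.18 + (4−4.24)²/4.24 + (27−28.59)²/28.59 = 0.5490
df = 2
p-value (upper-tail) = 0.75997
At α=0.05: p ≥ α → fail to reject H₀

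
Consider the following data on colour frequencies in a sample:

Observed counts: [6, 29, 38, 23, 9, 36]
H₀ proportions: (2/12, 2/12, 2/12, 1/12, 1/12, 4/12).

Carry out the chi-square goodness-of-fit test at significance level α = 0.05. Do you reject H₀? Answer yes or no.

reject H₀: yes

n = 141; E_i = n·p_i = [23.50, 23.50, 23.50, 11.75, 11.75, 47.00]
χ² = (6−23.50)²/23.50 + (29−23.50)²/23.50 + (38−23.50)²/23.50 + (23−11.75)²/11.75 + (9−11.75)²/11.75 + (36−47.00)²/47.00 = 37.2553
df = 5
p-value (upper-tail) = 0.00000
At α=0.05: p < α → reject H₀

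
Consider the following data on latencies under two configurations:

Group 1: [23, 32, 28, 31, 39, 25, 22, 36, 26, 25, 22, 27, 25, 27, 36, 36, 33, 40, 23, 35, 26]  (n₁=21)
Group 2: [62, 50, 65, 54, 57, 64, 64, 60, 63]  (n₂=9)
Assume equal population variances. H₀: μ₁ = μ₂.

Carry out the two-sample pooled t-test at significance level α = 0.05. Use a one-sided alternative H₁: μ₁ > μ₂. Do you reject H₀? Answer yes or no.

reject H₀: no

x̄₁=29.381, s₁=5.809, n₁=21
x̄₂=59.889, s₂=5.183, n₂=9
s_p² = [20·5.809² + 8·5.183²]/28 = 31.7800
SE = √(s_p²·(1/21+1/9)) = 2.2460
t = (29.381−59.889)/2.2460 = -13.5833
df = 28
p-value (one-sided, H₁ greater) = 1.00000
At α=0.05: p ≥ α → fail to reject H₀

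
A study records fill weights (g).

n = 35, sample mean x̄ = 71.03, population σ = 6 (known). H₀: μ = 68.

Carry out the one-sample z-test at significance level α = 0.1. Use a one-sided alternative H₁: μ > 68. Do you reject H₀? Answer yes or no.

reject H₀: yes

SE = σ/√n = 6/√35 = 1.0142
z = (x̄−μ₀)/SE = (71.03−68)/1.0142 = 2.9876
p-value (one-sided, H₁ greater) = 0.00141
At α=0.1: p < α → reject H₀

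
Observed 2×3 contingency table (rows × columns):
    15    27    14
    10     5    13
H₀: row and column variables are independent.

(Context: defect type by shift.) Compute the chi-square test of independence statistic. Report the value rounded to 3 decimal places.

test statistic = 7.682

Row totals [56, 28], col totals [25, 32, 27], n=84
χ² = (15−16.67)²/16.67 + (27−21.33)²/21.33 + (14−18.00)²/18.00 + (10−8.33)²/8.33 + (5−10.67)²/10.67 + (13−9.00)²/9.00 = 7.6823
df = 2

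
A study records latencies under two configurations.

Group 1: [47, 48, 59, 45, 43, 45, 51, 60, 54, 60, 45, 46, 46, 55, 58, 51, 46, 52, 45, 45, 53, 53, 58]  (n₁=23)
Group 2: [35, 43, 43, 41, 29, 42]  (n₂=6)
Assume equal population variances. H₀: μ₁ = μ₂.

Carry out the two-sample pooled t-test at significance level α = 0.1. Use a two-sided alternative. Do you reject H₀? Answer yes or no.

x̄₁=50.652, s₁=5.638, n₁=23
x̄₂=38.833, s₂=5.672, n₂=6
s_p² = [22·5.638² + 5·5.672²]/27 = 31.8537
SE = √(s_p²·(1/23+1/6)) = 2.5873
t = (50.652−38.833)/2.5873 = 4.5681
df = 27
p-value (two-sided) = 0.00010
At α=0.1: p < α → reject H₀

reject H₀: yes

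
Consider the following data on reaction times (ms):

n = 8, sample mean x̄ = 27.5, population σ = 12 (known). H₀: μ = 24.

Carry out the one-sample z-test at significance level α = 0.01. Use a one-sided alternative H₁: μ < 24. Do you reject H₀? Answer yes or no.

reject H₀: no

SE = σ/√n = 12/√8 = 4.2426
z = (x̄−μ₀)/SE = (27.5−24)/4.2426 = 0.8250
p-value (one-sided, H₁ less) = 0.79530
At α=0.01: p ≥ α → fail to reject H₀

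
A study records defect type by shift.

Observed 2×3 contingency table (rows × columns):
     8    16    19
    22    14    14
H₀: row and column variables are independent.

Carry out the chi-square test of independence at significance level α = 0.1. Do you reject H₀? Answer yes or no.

Row totals [43, 50], col totals [30, 30, 33], n=93
χ² = (8−13.87)²/13.87 + (16−13.87)²/13.87 + (19−15.26)²/15.26 + (22−16.13)²/16.13 + (14−16.13)²/16.13 + (14−17.74)²/17.74 = 6.9367
df = 2
p-value (upper-tail) = 0.03117
At α=0.1: p < α → reject H₀

reject H₀: yes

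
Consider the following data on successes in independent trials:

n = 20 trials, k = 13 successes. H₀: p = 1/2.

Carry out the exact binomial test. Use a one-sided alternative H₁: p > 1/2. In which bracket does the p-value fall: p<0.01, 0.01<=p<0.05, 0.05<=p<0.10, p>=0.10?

Exact binomial: n=20, k=13, p₀=1/2=0.5000
P(X≥13) from Σ C(n,i)·p₀^i·(1−p₀)^(n−i)
p-value (one-sided, H₁ greater) = 0.13159
→ bracket: p>=0.10

p-value bracket: p>=0.10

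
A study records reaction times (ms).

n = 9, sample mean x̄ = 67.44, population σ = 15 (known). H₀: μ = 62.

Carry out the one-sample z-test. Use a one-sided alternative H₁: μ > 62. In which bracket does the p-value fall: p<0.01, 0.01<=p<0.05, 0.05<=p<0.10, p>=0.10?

p-value bracket: p>=0.10

SE = σ/√n = 15/√9 = 5.0000
z = (x̄−μ₀)/SE = (67.44−62)/5.0000 = 1.0880
p-value (one-sided, H₁ greater) = 0.13830
→ bracket: p>=0.10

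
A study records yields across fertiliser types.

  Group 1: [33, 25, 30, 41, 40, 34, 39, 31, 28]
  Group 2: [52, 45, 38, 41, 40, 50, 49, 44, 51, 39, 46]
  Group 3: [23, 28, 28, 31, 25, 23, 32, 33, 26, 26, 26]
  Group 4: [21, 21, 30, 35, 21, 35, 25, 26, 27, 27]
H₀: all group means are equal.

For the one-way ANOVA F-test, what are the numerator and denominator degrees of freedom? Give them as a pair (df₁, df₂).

k = 4 groups, N = 41 total
df = (k−1, N−k) = (4−1, 41−4) = (3, 37)

degrees of freedom = [3, 37]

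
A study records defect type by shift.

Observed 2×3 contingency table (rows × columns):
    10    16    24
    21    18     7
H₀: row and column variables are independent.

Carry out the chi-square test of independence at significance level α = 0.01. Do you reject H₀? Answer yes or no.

reject H₀: yes

Row totals [50, 46], col totals [31, 34, 31], n=96
χ² = (10−16.15)²/16.15 + (16−17.71)²/17.71 + (24−16.15)²/16.15 + (21−14.85)²/14.85 + (18−16.29)²/16.29 + (7−14.85)²/14.85 = 13.1997
df = 2
p-value (upper-tail) = 0.00136
At α=0.01: p < α → reject H₀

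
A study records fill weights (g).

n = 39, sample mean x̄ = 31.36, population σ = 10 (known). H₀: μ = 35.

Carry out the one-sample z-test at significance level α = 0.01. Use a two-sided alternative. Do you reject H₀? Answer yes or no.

reject H₀: no

SE = σ/√n = 10/√39 = 1.6013
z = (x̄−μ₀)/SE = (31.36−35)/1.6013 = -2.2732
p-value (two-sided) = 0.02302
At α=0.01: p ≥ α → fail to reject H₀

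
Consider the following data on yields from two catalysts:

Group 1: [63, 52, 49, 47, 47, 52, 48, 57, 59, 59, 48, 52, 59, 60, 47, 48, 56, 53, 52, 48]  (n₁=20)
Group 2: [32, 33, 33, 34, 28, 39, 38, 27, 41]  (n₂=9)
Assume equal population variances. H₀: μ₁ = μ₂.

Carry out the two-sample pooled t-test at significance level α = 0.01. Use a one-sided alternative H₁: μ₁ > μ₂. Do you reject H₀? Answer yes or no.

x̄₁=52.800, s₁=5.177, n₁=20
x̄₂=33.889, s₂=4.755, n₂=9
s_p² = [19·5.177² + 8·4.755²]/27 = 25.5588
SE = √(s_p²·(1/20+1/9)) = 2.0292
t = (52.800−33.889)/2.0292 = 9.3193
df = 27
p-value (one-sided, H₁ greater) = 0.00000
At α=0.01: p < α → reject H₀

reject H₀: yes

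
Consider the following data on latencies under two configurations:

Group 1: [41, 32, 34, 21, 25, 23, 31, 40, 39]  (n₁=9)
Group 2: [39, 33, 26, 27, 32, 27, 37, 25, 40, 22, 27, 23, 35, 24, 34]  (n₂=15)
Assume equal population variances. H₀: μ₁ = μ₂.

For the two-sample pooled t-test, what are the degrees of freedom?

degrees of freedom = 22

df = n₁ + n₂ − 2 = 9 + 15 − 2 = 22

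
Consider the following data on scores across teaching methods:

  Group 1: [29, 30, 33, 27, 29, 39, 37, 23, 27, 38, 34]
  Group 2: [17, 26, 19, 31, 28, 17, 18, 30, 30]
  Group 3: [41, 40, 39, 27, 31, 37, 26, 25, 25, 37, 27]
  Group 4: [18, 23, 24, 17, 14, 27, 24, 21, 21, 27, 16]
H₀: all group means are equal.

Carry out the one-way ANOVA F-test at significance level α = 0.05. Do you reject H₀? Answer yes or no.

Group means [31.45, 24.00, 32.27, 21.09], grand mean 27.357
SSB = Σnᵢ(x̄ᵢ−x̄)² = 983.825; SSW = ΣΣ(x−x̄ᵢ)² = 1185.818
MSB = 983.825/3 = 327.9416; MSW = 1185.818/38 = 31.2057
F = MSB/MSW = 10.5090
df = (3, 38)
p-value (upper-tail) = 0.00004
At α=0.05: p < α → reject H₀

reject H₀: yes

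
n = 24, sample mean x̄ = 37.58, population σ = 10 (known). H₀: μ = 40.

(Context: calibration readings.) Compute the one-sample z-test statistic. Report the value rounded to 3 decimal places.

SE = σ/√n = 10/√24 = 2.0412
z = (x̄−μ₀)/SE = (37.58−40)/2.0412 = -1.1856

test statistic = -1.186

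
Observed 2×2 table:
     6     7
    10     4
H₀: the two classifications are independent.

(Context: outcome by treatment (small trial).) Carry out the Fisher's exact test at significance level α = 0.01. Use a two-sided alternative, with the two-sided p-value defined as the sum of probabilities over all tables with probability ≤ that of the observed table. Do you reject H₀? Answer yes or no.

reject H₀: no

Margins: r₁=13, r₂=14, c₁=16, c₂=11, n=27
p_obs = C(13,6)·C(14,10)/C(27,16); sum pmf over tables with pmf ≤ p_obs
p-value (two-sided) = 0.25186
At α=0.01: p ≥ α → fail to reject H₀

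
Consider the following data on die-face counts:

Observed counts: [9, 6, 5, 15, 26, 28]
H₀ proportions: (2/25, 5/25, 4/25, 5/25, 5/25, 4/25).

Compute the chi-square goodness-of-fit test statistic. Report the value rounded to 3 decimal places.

test statistic = 31.829

n = 89; E_i = n·p_i = [7.12, 17.80, 14.24, 17.80, 17.80, 14.24]
χ² = (9−7.12)²/7.12 + (6−17.80)²/17.80 + (5−14.24)²/14.24 + (15−17.80)²/17.80 + (26−17.80)²/17.80 + (28−14.24)²/14.24 = 31.8287
df = 5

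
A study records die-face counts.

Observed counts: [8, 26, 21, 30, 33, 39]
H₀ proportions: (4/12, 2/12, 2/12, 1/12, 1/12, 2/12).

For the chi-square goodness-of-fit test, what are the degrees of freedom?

df = k − 1 = 6 − 1 = 5

degrees of freedom = 5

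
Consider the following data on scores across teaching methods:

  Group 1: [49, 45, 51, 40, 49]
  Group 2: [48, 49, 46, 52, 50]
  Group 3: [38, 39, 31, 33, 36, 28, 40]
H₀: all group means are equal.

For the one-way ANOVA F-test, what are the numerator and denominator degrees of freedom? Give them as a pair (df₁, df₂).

degrees of freedom = [2, 14]

k = 3 groups, N = 17 total
df = (k−1, N−k) = (3−1, 17−3) = (2, 14)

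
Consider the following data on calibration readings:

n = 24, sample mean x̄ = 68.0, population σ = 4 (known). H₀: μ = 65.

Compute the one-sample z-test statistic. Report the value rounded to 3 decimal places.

test statistic = 3.674

SE = σ/√n = 4/√24 = 0.8165
z = (x̄−μ₀)/SE = (68.0−65)/0.8165 = 3.6742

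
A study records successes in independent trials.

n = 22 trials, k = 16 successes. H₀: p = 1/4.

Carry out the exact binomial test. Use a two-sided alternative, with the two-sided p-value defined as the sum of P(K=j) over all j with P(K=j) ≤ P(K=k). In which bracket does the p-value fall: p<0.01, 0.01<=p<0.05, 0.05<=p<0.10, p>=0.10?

p-value bracket: p<0.01

Exact binomial: n=22, k=16, p₀=1/4=0.2500
P(X=j) = C(n,j)·p₀^j·(1−p₀)^(n−j); p = Σ P(X=j) over j with P(X=j) ≤ P(X=16)
p-value (two-sided) = 0.00000
→ bracket: p<0.01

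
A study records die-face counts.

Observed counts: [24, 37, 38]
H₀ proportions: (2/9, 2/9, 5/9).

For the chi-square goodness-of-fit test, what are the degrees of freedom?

df = k − 1 = 3 − 1 = 2

degrees of freedom = 2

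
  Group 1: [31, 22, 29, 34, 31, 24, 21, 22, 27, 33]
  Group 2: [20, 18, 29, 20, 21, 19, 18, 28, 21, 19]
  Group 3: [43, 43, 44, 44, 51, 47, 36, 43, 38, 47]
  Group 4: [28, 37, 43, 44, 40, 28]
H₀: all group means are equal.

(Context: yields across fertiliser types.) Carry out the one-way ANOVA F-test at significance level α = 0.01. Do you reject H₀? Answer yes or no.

Group means [27.40, 21.30, 43.60, 36.67], grand mean 31.750
SSB = Σnᵢ(x̄ᵢ−x̄)² = 2830.517; SSW = ΣΣ(x−x̄ᵢ)² = 778.233
MSB = 2830.517/3 = 943.5056; MSW = 778.233/32 = 24.3198
F = MSB/MSW = 38.7958
df = (3, 32)
p-value (upper-tail) = 0.00000
At α=0.01: p < α → reject H₀

reject H₀: yes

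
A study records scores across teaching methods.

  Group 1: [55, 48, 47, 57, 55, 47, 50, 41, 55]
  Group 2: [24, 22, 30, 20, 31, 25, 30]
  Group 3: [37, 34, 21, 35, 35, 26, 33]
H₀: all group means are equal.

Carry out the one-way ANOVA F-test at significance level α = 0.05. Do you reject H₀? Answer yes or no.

reject H₀: yes

Group means [50.56, 26.00, 31.57], grand mean 37.304
SSB = Σnᵢ(x̄ᵢ−x̄)² = 2704.933; SSW = ΣΣ(x−x̄ᵢ)² = 541.937
MSB = 2704.933/2 = 1352.4665; MSW = 541.937/20 = 27.0968
F = MSB/MSW = 49.9124
df = (2, 20)
p-value (upper-tail) = 0.00000
At α=0.05: p < α → reject H₀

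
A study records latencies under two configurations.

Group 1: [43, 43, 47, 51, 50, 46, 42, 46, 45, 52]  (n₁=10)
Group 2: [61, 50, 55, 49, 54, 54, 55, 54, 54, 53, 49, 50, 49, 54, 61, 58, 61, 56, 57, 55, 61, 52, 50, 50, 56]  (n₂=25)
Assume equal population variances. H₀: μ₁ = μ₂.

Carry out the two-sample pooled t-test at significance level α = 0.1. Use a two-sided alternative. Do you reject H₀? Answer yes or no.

reject H₀: yes

x̄₁=46.500, s₁=3.504, n₁=10
x̄₂=54.320, s₂=3.945, n₂=25
s_p² = [9·3.504² + 24·3.945²]/33 = 14.6648
SE = √(s_p²·(1/10+1/25)) = 1.4329
t = (46.500−54.320)/1.4329 = -5.4576
df = 33
p-value (two-sided) = 0.00000
At α=0.1: p < α → reject H₀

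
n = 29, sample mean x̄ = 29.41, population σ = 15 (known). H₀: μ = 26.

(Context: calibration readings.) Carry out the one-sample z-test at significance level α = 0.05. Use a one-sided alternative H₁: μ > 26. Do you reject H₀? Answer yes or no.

SE = σ/√n = 15/√29 = 2.7854
z = (x̄−μ₀)/SE = (29.41−26)/2.7854 = 1.2242
p-value (one-sided, H₁ greater) = 0.11043
At α=0.05: p ≥ α → fail to reject H₀

reject H₀: no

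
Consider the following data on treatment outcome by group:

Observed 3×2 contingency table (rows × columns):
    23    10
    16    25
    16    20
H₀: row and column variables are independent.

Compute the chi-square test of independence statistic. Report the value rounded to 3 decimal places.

Row totals [33, 41, 36], col totals [55, 55], n=110
χ² = (23−16.50)²/16.50 + (10−16.50)²/16.50 + (16−20.50)²/20.50 + (25−20.50)²/20.50 + (16−18.00)²/18.00 + (20−18.00)²/18.00 = 7.5413
df = 2

test statistic = 7.541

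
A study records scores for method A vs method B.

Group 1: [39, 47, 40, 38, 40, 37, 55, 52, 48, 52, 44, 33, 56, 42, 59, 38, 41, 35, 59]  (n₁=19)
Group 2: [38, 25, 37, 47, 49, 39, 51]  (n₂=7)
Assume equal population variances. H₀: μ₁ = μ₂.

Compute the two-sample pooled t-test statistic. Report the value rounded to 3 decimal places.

x̄₁=45.000, s₁=8.307, n₁=19
x̄₂=40.857, s₂=8.989, n₂=7
s_p² = [18·8.307² + 6·8.989²]/24 = 71.9524
SE = √(s_p²·(1/19+1/7)) = 3.7505
t = (45.000−40.857)/3.7505 = 1.1046
df = 24

test statistic = 1.105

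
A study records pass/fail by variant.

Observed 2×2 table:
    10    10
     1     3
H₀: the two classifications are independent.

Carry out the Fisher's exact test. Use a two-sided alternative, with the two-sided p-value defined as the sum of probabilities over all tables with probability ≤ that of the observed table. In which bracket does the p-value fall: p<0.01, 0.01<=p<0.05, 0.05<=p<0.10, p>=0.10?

p-value bracket: p>=0.10

Margins: r₁=20, r₂=4, c₁=11, c₂=13, n=24
p_obs = C(20,10)·C(4,1)/C(24,11); sum pmf over tables with pmf ≤ p_obs
p-value (two-sided) = 0.59627
→ bracket: p>=0.10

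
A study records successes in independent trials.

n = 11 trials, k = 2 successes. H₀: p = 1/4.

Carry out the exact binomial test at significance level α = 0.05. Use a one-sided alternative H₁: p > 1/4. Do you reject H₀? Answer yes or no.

reject H₀: no

Exact binomial: n=11, k=2, p₀=1/4=0.2500
P(X≥2) from Σ C(n,i)·p₀^i·(1−p₀)^(n−i)
p-value (one-sided, H₁ greater) = 0.80290
At α=0.05: p ≥ α → fail to reject H₀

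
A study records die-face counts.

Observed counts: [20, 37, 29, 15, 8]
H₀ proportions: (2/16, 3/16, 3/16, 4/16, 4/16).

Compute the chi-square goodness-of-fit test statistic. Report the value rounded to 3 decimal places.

n = 109; E_i = n·p_i = [13.62, 20.44, 20.44, 27.25, 27.25]
χ² = (20−13.62)²/13.62 + (37−20.44)²/20.44 + (29−20.44)²/20.44 + (15−27.25)²/27.25 + (8−27.25)²/27.25 = 39.0979
df = 4

test statistic = 39.098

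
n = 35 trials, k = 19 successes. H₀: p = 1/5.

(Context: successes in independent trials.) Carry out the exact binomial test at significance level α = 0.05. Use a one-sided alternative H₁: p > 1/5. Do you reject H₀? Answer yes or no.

Exact binomial: n=35, k=19, p₀=1/5=0.2000
P(X≥19) from Σ C(n,i)·p₀^i·(1−p₀)^(n−i)
p-value (one-sided, H₁ greater) = 0.00001
At α=0.05: p < α → reject H₀

reject H₀: yes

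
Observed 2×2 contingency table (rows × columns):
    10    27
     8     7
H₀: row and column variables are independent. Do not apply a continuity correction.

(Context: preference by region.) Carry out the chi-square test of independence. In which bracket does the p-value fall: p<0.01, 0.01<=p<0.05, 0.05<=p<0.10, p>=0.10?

Row totals [37, 15], col totals [18, 34], n=52
χ² = (10−12.81)²/12.81 + (27−24.19)²/24.19 + (8−5.19)²/5.19 + (7−9.81)²/9.81 = 3.2634
df = 1
p-value (upper-tail) = 0.07084
→ bracket: 0.05<=p<0.10

p-value bracket: 0.05<=p<0.10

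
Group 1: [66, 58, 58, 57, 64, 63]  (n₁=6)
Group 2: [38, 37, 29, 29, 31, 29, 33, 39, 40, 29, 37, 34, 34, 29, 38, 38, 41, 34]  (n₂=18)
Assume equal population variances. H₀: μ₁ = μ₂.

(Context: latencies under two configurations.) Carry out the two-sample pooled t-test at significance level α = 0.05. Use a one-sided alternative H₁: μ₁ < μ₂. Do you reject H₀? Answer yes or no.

x̄₁=61.000, s₁=3.795, n₁=6
x̄₂=34.389, s₂=4.258, n₂=18
s_p² = [5·3.795² + 17·4.258²]/22 = 17.2854
SE = √(s_p²·(1/6+1/18)) = 1.9599
t = (61.000−34.389)/1.9599 = 13.5778
df = 22
p-value (one-sided, H₁ less) = 1.00000
At α=0.05: p ≥ α → fail to reject H₀

reject H₀: no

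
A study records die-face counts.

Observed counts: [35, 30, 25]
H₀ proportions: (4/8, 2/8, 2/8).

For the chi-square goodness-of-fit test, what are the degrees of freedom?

df = k − 1 = 3 − 1 = 2

degrees of freedom = 2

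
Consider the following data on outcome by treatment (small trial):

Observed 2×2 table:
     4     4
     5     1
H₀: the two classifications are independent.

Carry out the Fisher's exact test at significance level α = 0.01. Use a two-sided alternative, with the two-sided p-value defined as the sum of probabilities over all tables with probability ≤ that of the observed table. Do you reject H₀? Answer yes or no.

reject H₀: no

Margins: r₁=8, r₂=6, c₁=9, c₂=5, n=14
p_obs = C(8,4)·C(6,5)/C(14,9); sum pmf over tables with pmf ≤ p_obs
p-value (two-sided) = 0.30070
At α=0.01: p ≥ α → fail to reject H₀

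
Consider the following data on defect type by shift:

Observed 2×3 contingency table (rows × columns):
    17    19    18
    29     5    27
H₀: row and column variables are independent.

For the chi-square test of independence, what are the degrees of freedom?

degrees of freedom = 2

df = (r−1)(c−1) = (2−1)·(3−1) = 2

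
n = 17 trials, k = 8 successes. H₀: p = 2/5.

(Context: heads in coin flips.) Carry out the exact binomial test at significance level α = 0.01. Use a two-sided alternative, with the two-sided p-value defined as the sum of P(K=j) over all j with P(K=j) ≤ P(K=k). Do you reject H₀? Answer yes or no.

Exact binomial: n=17, k=8, p₀=2/5=0.4000
P(X=j) = C(n,j)·p₀^j·(1−p₀)^(n−j); p = Σ P(X=j) over j with P(X=j) ≤ P(X=8)
p-value (two-sided) = 0.62342
At α=0.01: p ≥ α → fail to reject H₀

reject H₀: no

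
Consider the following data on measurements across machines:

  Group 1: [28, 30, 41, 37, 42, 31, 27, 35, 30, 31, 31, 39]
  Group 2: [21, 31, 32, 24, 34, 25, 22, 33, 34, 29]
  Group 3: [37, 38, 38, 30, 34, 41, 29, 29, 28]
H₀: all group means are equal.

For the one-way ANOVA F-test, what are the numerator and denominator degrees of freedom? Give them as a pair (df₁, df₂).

k = 3 groups, N = 31 total
df = (k−1, N−k) = (3−1, 31−3) = (2, 28)

degrees of freedom = [2, 28]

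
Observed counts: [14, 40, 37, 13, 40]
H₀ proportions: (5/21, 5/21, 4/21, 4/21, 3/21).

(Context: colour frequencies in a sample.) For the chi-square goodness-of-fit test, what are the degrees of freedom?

df = k − 1 = 5 − 1 = 4

degrees of freedom = 4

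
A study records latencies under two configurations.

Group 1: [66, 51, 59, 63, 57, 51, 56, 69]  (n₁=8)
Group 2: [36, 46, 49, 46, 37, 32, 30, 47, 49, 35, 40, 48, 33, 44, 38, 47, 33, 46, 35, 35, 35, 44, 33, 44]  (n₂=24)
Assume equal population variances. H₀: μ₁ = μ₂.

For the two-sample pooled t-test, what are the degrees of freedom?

df = n₁ + n₂ − 2 = 8 + 24 − 2 = 30

degrees of freedom = 30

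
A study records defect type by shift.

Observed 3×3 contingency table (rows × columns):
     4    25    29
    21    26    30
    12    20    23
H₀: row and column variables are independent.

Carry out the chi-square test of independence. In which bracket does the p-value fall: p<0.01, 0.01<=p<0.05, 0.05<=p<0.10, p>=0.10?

Row totals [58, 77, 55], col totals [37, 71, 82], n=190
χ² = (4−11.29)²/11.29 + (25−21.67)²/21.67 + (29−25.03)²/25.03 + (21−14.99)²/14.99 + (26−28.77)²/28.77 + (30−33.23)²/33.23 + (12−10.71)²/10.71 + (20−20.55)²/20.55 + (23−23.74)²/23.74 = 9.0306
df = 4
p-value (upper-tail) = 0.06034
→ bracket: 0.05<=p<0.10

p-value bracket: 0.05<=p<0.10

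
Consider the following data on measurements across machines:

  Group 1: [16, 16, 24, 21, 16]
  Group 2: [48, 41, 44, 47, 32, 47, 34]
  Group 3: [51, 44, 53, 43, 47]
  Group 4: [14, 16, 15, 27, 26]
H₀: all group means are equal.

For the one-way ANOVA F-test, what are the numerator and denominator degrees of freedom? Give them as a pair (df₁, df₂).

k = 4 groups, N = 22 total
df = (k−1, N−k) = (4−1, 22−4) = (3, 18)

degrees of freedom = [3, 18]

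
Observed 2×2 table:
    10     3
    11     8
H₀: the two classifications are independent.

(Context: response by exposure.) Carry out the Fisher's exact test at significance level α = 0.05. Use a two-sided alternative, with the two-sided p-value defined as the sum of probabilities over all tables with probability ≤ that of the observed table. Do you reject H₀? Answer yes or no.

Margins: r₁=13, r₂=19, c₁=21, c₂=11, n=32
p_obs = C(13,10)·C(19,11)/C(32,21); sum pmf over tables with pmf ≤ p_obs
p-value (two-sided) = 0.45013
At α=0.05: p ≥ α → fail to reject H₀

reject H₀: no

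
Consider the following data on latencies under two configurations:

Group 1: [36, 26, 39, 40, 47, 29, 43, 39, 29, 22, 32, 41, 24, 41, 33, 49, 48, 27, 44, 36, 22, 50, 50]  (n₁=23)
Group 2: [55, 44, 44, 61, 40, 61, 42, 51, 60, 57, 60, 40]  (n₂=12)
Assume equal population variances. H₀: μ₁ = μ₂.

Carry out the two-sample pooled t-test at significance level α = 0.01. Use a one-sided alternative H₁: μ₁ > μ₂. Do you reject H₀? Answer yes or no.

reject H₀: no

x̄₁=36.826, s₁=9.163, n₁=23
x̄₂=51.250, s₂=8.709, n₂=12
s_p² = [22·9.163² + 11·8.709²]/33 = 81.2592
SE = √(s_p²·(1/23+1/12)) = 3.2101
t = (36.826−51.250)/3.2101 = -4.4933
df = 33
p-value (one-sided, H₁ greater) = 0.99996
At α=0.01: p ≥ α → fail to reject H₀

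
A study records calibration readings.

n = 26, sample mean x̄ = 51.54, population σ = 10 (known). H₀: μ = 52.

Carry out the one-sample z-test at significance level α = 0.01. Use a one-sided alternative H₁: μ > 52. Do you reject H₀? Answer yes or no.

SE = σ/√n = 10/√26 = 1.9612
z = (x̄−μ₀)/SE = (51.54−52)/1.9612 = -0.2346
p-value (one-sided, H₁ greater) = 0.59272
At α=0.01: p ≥ α → fail to reject H₀

reject H₀: no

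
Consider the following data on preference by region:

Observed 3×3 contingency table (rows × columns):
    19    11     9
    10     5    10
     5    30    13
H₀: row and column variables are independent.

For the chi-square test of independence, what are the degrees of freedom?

df = (r−1)(c−1) = (3−1)·(3−1) = 4

degrees of freedom = 4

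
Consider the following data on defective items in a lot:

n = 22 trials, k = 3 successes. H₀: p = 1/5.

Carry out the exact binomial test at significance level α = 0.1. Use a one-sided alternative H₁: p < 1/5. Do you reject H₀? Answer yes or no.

reject H₀: no

Exact binomial: n=22, k=3, p₀=1/5=0.2000
P(X≤3) from Σ C(n,i)·p₀^i·(1−p₀)^(n−i)
p-value (one-sided, H₁ less) = 0.33204
At α=0.1: p ≥ α → fail to reject H₀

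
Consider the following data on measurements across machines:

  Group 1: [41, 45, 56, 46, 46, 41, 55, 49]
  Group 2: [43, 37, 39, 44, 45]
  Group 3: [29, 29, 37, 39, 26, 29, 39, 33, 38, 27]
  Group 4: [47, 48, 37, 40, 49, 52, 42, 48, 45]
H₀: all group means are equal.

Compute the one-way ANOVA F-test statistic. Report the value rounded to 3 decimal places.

test statistic = 15.953

Group means [47.38, 41.60, 32.60, 45.33], grand mean 41.281
SSB = Σnᵢ(x̄ᵢ−x̄)² = 1198.994; SSW = ΣΣ(x−x̄ᵢ)² = 701.475
MSB = 1198.994/3 = 399.6646; MSW = 701.475/28 = 25.0527
F = MSB/MSW = 15.9530
df = (3, 28)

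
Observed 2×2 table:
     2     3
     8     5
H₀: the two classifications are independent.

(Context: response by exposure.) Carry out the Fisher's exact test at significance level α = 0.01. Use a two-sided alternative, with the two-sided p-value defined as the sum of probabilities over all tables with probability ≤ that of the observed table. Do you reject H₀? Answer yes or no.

Margins: r₁=5, r₂=13, c₁=10, c₂=8, n=18
p_obs = C(5,2)·C(13,8)/C(18,10); sum pmf over tables with pmf ≤ p_obs
p-value (two-sided) = 0.60784
At α=0.01: p ≥ α → fail to reject H₀

reject H₀: no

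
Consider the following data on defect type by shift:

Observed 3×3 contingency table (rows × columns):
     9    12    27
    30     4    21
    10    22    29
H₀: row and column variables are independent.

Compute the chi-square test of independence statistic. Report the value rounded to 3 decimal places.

test statistic = 29.138

Row totals [48, 55, 61], col totals [49, 38, 77], n=164
χ² = (9−14.34)²/14.34 + (12−11.12)²/11.12 + (27−22.54)²/22.54 + (30−16.43)²/16.43 + (4−12.74)²/12.74 + (21−25.82)²/25.82 + (10−18.23)²/18.23 + (22−14.13)²/14.13 + (29−28.64)²/28.64 = 29.1384
df = 4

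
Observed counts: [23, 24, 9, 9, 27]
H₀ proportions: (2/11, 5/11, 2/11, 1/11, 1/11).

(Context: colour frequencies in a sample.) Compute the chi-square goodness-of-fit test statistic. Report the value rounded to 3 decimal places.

test statistic = 55.089

n = 92; E_i = n·p_i = [16.73, 41.82, 16.73, 8.36, 8.36]
χ² = (23−16.73)²/16.73 + (24−41.82)²/41.82 + (9−16.73)²/16.73 + (9−8.36)²/8.36 + (27−8.36)²/8.36 = 55.0891
df = 4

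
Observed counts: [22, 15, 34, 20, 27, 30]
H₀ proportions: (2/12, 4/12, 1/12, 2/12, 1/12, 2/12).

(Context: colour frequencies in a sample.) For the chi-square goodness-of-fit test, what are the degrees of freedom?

df = k − 1 = 6 − 1 = 5

degrees of freedom = 5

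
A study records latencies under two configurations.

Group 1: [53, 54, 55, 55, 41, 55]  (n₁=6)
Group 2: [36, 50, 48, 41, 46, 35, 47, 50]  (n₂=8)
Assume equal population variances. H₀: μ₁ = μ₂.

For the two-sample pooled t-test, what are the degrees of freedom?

df = n₁ + n₂ − 2 = 6 + 8 − 2 = 12

degrees of freedom = 12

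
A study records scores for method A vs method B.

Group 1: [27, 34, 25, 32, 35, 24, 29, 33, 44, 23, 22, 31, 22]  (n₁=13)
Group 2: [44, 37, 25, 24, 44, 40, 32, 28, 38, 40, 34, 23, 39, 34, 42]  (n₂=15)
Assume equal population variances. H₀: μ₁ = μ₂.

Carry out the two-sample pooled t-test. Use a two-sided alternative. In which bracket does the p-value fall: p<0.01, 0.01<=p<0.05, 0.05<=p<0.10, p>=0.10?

p-value bracket: 0.01<=p<0.05

x̄₁=29.308, s₁=6.408, n₁=13
x̄₂=34.933, s₂=7.146, n₂=15
s_p² = [12·6.408² + 14·7.146²]/26 = 46.4501
SE = √(s_p²·(1/13+1/15)) = 2.5826
t = (29.308−34.933)/2.5826 = -2.1783
df = 26
p-value (two-sided) = 0.03864
→ bracket: 0.01<=p<0.05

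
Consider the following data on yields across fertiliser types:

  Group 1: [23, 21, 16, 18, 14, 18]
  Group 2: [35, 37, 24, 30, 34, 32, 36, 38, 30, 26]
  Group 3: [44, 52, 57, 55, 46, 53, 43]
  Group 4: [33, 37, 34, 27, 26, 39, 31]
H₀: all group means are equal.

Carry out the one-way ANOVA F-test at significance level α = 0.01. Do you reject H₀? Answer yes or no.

reject H₀: yes

Group means [18.33, 32.20, 50.00, 32.43], grand mean 33.633
SSB = Σnᵢ(x̄ᵢ−x̄)² = 3310.319; SSW = ΣΣ(x−x̄ᵢ)² = 578.648
MSB = 3310.319/3 = 1103.4397; MSW = 578.648/26 = 22.2557
F = MSB/MSW = 49.5801
df = (3, 26)
p-value (upper-tail) = 0.00000
At α=0.01: p < α → reject H₀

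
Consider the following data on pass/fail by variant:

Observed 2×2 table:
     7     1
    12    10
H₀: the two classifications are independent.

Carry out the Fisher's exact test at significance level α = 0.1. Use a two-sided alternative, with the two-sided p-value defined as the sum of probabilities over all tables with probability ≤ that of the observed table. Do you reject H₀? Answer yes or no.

reject H₀: no

Margins: r₁=8, r₂=22, c₁=19, c₂=11, n=30
p_obs = C(8,7)·C(22,12)/C(30,19); sum pmf over tables with pmf ≤ p_obs
p-value (two-sided) = 0.19870
At α=0.1: p ≥ α → fail to reject H₀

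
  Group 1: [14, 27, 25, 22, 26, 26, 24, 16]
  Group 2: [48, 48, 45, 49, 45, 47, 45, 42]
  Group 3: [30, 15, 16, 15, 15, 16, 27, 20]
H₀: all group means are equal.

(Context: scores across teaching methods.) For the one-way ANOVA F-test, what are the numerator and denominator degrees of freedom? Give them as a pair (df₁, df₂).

degrees of freedom = [2, 21]

k = 3 groups, N = 24 total
df = (k−1, N−k) = (3−1, 24−3) = (2, 21)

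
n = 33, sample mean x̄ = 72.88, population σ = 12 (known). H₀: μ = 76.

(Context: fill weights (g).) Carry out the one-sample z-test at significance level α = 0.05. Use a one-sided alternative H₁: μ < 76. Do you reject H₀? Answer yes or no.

reject H₀: no

SE = σ/√n = 12/√33 = 2.0889
z = (x̄−μ₀)/SE = (72.88−76)/2.0889 = -1.4936
p-value (one-sided, H₁ less) = 0.06764
At α=0.05: p ≥ α → fail to reject H₀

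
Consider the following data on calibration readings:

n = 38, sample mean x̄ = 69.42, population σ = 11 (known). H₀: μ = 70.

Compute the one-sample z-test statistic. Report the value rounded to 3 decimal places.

test statistic = -0.325

SE = σ/√n = 11/√38 = 1.7844
z = (x̄−μ₀)/SE = (69.42−70)/1.7844 = -0.3250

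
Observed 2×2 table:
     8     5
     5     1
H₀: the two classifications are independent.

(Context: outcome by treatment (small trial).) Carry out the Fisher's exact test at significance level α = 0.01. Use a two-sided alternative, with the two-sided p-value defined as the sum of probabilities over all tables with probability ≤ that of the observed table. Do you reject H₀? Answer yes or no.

reject H₀: no

Margins: r₁=13, r₂=6, c₁=13, c₂=6, n=19
p_obs = C(13,8)·C(6,5)/C(19,13); sum pmf over tables with pmf ≤ p_obs
p-value (two-sided) = 0.60471
At α=0.01: p ≥ α → fail to reject H₀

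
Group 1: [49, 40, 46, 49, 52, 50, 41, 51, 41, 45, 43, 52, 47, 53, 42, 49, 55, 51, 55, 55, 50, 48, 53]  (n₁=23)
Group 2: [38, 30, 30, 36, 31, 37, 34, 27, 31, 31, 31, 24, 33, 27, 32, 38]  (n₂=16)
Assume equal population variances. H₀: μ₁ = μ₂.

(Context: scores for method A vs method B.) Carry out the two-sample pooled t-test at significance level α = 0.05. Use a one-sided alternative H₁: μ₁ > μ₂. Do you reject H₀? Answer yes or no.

reject H₀: yes

x̄₁=48.565, s₁=4.708, n₁=23
x̄₂=31.875, s₂=4.031, n₂=16
s_p² = [22·4.708² + 15·4.031²]/37 = 19.7676
SE = √(s_p²·(1/23+1/16)) = 1.4474
t = (48.565−31.875)/1.4474 = 11.5312
df = 37
p-value (one-sided, H₁ greater) = 0.00000
At α=0.05: p < α → reject H₀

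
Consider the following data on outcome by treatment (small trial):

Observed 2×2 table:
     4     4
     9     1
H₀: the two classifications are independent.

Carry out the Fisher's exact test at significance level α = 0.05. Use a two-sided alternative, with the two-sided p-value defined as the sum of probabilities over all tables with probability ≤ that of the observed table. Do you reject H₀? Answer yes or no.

Margins: r₁=8, r₂=10, c₁=13, c₂=5, n=18
p_obs = C(8,4)·C(10,9)/C(18,13); sum pmf over tables with pmf ≤ p_obs
p-value (two-sided) = 0.11765
At α=0.05: p ≥ α → fail to reject H₀

reject H₀: no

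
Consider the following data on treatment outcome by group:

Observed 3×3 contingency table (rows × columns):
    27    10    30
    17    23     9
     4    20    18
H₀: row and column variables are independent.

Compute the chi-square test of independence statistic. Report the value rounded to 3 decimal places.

test statistic = 26.709

Row totals [67, 49, 42], col totals [48, 53, 57], n=158
χ² = (27−20.35)²/20.35 + (10−22.47)²/22.47 + (30−24.17)²/24.17 + (17−14.89)²/14.89 + (23−16.44)²/16.44 + (9−17.68)²/17.68 + (4−12.76)²/12.76 + (20−14.09)²/14.09 + (18−15.15)²/15.15 = 26.7091
df = 4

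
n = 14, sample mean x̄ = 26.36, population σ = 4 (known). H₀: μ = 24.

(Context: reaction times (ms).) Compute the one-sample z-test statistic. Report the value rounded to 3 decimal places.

SE = σ/√n = 4/√14 = 1.0690
z = (x̄−μ₀)/SE = (26.36−24)/1.0690 = 2.2076

test statistic = 2.208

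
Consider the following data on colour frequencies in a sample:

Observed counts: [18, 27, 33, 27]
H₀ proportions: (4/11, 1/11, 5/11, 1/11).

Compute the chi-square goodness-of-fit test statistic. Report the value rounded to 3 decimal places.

test statistic = 79.046

n = 105; E_i = n·p_i = [38.18, 9.55, 47.73, 9.55]
χ² = (18−38.18)²/38.18 + (27−9.55)²/9.55 + (33−47.73)²/47.73 + (27−9.55)²/9.55 = 79.0457
df = 3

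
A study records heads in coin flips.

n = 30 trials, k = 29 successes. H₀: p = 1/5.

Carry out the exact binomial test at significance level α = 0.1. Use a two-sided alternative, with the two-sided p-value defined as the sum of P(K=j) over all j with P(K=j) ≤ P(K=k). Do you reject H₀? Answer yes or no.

reject H₀: yes

Exact binomial: n=30, k=29, p₀=1/5=0.2000
P(X=j) = C(n,j)·p₀^j·(1−p₀)^(n−j); p = Σ P(X=j) over j with P(X=j) ≤ P(X=29)
p-value (two-sided) = 0.00000
At α=0.1: p < α → reject H₀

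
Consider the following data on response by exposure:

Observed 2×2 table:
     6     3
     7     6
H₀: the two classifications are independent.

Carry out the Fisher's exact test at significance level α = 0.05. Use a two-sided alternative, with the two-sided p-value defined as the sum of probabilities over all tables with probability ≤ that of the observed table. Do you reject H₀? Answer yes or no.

Margins: r₁=9, r₂=13, c₁=13, c₂=9, n=22
p_obs = C(9,6)·C(13,7)/C(22,13); sum pmf over tables with pmf ≤ p_obs
p-value (two-sided) = 0.67399
At α=0.05: p ≥ α → fail to reject H₀

reject H₀: no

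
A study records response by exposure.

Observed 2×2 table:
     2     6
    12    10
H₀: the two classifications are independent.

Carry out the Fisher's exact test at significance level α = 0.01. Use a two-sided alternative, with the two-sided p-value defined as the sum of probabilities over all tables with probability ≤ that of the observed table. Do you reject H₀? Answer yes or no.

reject H₀: no

Margins: r₁=8, r₂=22, c₁=14, c₂=16, n=30
p_obs = C(8,2)·C(22,12)/C(30,14); sum pmf over tables with pmf ≤ p_obs
p-value (two-sided) = 0.22553
At α=0.01: p ≥ α → fail to reject H₀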